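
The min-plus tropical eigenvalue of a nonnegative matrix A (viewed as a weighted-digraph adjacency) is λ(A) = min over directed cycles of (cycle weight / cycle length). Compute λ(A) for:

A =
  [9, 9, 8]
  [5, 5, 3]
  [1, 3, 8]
λ(A) = 3

Enumerate directed cycles and compute their means (weight / length). Sample:
  cycle 0 → 0: weight = 9, length = 1, mean = 9/1 ≈ 9.000
  cycle 1 → 1: weight = 5, length = 1, mean = 5/1 ≈ 5.000
  cycle 2 → 2: weight = 8, length = 1, mean = 8/1 ≈ 8.000
  cycle 0 → 1 → 0: weight = 14, length = 2, mean = 14/2 ≈ 7.000
  cycle 0 → 2 → 0: weight = 9, length = 2, mean = 9/2 ≈ 4.500
  cycle 1 → 0 → 1: weight = 14, length = 2, mean = 14/2 ≈ 7.000
Minimum mean = 3.000, attained e.g. along the cycle 1 → 2 → 1 with weight 6 and length 2. So λ(A) = 6/2 = 3.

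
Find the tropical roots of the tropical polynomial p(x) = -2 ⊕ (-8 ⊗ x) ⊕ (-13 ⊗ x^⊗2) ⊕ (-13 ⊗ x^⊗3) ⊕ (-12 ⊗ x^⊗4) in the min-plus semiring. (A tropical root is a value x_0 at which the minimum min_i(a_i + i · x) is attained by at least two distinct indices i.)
Roots: {-1, 0, 5, 6}

Each tropical root is a break point of the lower envelope of the lines y = a_i + i · x (there are 5 lines, with slopes 0, 1, ..., 4). Only the lines that attain the minimum somewhere contribute to roots; other lines are dominated. Here the surviving (envelope) indices are i = 4, i = 3, i = 2, i = 1, i = 0.
Intersections between consecutive envelope lines give the roots: for adjacent envelope indices i < j the intersection is x = (a_i − a_j) / (j − i). Reading off the sorted break points: {-1, 0, 5, 6}.
Verification: at each break x_0, at least two indices attain the minimum of min_i(a_i + i · x_0).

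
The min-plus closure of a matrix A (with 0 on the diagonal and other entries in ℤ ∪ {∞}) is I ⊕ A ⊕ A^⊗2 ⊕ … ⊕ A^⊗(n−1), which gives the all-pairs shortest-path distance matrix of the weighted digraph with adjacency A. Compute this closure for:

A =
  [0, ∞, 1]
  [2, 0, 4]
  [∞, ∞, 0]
Closure =
  [0, ∞, 1]
  [2, 0, 3]
  [∞, ∞, 0]

This is the Floyd-Warshall all-pairs shortest-path computation. For each intermediate vertex k = 0, 1, …, 2, update dist[i][j] ← min(dist[i][j], dist[i][k] + dist[k][j]). The final matrix gives, for each (i, j), the minimum total weight of any directed path from i to j (possibly empty when i = j).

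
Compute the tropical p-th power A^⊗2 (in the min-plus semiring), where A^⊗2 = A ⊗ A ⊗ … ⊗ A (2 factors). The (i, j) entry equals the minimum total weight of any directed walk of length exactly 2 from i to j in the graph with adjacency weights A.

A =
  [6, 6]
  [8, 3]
A^⊗2 =
  [12, 9]
  [11, 6]

Each entry (A^⊗2)_ij equals the minimum over all length-2 walks i = v_0 → v_1 → … → v_2 = j of Σ_t A[v_t][v_{t+1}]. For example, for (i, j) = (0, 1) we minimise over 2 possible intermediate vertex sequences; the minimum is 9, attained along the walk 0 → 1 → 1.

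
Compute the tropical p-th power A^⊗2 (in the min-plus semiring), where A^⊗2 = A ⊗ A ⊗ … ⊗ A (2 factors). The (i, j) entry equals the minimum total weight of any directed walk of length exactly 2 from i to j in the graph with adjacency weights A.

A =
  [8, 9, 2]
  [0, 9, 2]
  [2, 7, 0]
A^⊗2 =
  [4, 9, 2]
  [4, 9, 2]
  [2, 7, 0]

Each entry (A^⊗2)_ij equals the minimum over all length-2 walks i = v_0 → v_1 → … → v_2 = j of Σ_t A[v_t][v_{t+1}]. For example, for (i, j) = (0, 2) we minimise over 3 possible intermediate vertex sequences; the minimum is 2, attained along the walk 0 → 2 → 2.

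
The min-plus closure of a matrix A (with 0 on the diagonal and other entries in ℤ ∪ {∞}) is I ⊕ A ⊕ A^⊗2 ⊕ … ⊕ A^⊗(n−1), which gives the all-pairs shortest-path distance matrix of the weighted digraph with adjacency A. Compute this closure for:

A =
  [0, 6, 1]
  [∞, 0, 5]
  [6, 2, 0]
Closure =
  [0, 3, 1]
  [11, 0, 5]
  [6, 2, 0]

This is the Floyd-Warshall all-pairs shortest-path computation. For each intermediate vertex k = 0, 1, …, 2, update dist[i][j] ← min(dist[i][j], dist[i][k] + dist[k][j]). The final matrix gives, for each (i, j), the minimum total weight of any directed path from i to j (possibly empty when i = j).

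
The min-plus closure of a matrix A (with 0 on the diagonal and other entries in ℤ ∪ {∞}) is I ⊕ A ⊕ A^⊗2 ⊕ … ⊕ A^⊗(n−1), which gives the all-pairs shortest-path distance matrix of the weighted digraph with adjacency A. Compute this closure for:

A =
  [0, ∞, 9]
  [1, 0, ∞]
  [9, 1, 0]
Closure =
  [0, 10, 9]
  [1, 0, 10]
  [2, 1, 0]

This is the Floyd-Warshall all-pairs shortest-path computation. For each intermediate vertex k = 0, 1, …, 2, update dist[i][j] ← min(dist[i][j], dist[i][k] + dist[k][j]). The final matrix gives, for each (i, j), the minimum total weight of any directed path from i to j (possibly empty when i = j).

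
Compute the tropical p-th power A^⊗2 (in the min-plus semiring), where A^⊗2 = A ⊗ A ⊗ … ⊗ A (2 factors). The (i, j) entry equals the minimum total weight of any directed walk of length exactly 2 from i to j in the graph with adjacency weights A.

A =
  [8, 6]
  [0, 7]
A^⊗2 =
  [6, 13]
  [7, 6]

Each entry (A^⊗2)_ij equals the minimum over all length-2 walks i = v_0 → v_1 → … → v_2 = j of Σ_t A[v_t][v_{t+1}]. For example, for (i, j) = (0, 1) we minimise over 2 possible intermediate vertex sequences; the minimum is 13, attained along the walk 0 → 1 → 1.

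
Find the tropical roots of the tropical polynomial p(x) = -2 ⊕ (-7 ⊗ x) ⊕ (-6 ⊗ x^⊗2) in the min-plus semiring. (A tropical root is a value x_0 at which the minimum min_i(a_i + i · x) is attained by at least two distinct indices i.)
Roots: {-1, 5}

Each tropical root is a break point of the lower envelope of the lines y = a_i + i · x (there are 3 lines, with slopes 0, 1, ..., 2). Only the lines that attain the minimum somewhere contribute to roots; other lines are dominated. Here the surviving (envelope) indices are i = 2, i = 1, i = 0.
Intersections between consecutive envelope lines give the roots: for adjacent envelope indices i < j the intersection is x = (a_i − a_j) / (j − i). Reading off the sorted break points: {-1, 5}.
Verification: at each break x_0, at least two indices attain the minimum of min_i(a_i + i · x_0).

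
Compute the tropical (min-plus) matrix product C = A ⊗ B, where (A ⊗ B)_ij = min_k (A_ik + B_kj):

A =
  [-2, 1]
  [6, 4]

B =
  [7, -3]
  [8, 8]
A ⊗ B =
  [5, -5]
  [12, 3]

Apply the min-plus product entry-by-entry:
  C[0][0] = min over k of (A[0][0] + B[0][0] = -2 + 7 = 5, A[0][1] + B[1][0] = 1 + 8 = 9) = 5 (attained at k = 0)
  C[0][1] = min over k of (A[0][0] + B[0][1] = -2 + -3 = -5, A[0][1] + B[1][1] = 1 + 8 = 9) = -5 (attained at k = 0)
  C[1][0] = min over k of (A[1][0] + B[0][0] = 6 + 7 = 13, A[1][1] + B[1][0] = 4 + 8 = 12) = 12 (attained at k = 1)
  C[1][1] = min over k of (A[1][0] + B[0][1] = 6 + -3 = 3, A[1][1] + B[1][1] = 4 + 8 = 12) = 3 (attained at k = 0)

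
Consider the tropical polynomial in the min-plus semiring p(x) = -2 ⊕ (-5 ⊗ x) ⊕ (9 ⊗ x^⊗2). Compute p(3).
p(3) = -2

A tropical monomial a ⊗ x^⊗i evaluates to a + i · x. Evaluating each term at x = 3:
  Term 0 contributes -2 + 0 · 3 = -2
  Term 1 contributes -5 + 1 · 3 = -2
  Term 2 contributes 9 + 2 · 3 = 15
p(3) = ⊕ of these = min[-2, -2, 15] = -2.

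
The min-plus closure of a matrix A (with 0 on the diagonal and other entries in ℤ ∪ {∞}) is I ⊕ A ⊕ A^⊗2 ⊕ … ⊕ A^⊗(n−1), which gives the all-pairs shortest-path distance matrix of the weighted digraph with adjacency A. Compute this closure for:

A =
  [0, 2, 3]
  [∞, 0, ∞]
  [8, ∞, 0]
Closure =
  [0, 2, 3]
  [∞, 0, ∞]
  [8, 10, 0]

This is the Floyd-Warshall all-pairs shortest-path computation. For each intermediate vertex k = 0, 1, …, 2, update dist[i][j] ← min(dist[i][j], dist[i][k] + dist[k][j]). The final matrix gives, for each (i, j), the minimum total weight of any directed path from i to j (possibly empty when i = j).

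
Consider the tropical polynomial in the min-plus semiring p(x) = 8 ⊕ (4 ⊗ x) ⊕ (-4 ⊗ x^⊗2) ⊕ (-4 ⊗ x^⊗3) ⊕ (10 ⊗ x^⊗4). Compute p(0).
p(0) = -4

A tropical monomial a ⊗ x^⊗i evaluates to a + i · x. Evaluating each term at x = 0:
  Term 0 contributes 8 + 0 · 0 = 8
  Term 1 contributes 4 + 1 · 0 = 4
  Term 2 contributes -4 + 2 · 0 = -4
  Term 3 contributes -4 + 3 · 0 = -4
  Term 4 contributes 10 + 4 · 0 = 10
p(0) = ⊕ of these = min[8, 4, -4, -4, 10] = -4.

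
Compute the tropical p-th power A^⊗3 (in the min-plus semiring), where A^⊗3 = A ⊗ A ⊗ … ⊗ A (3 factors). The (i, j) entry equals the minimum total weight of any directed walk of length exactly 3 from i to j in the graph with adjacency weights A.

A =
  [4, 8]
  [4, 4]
A^⊗3 =
  [12, 16]
  [12, 12]

Each entry (A^⊗3)_ij equals the minimum over all length-3 walks i = v_0 → v_1 → … → v_3 = j of Σ_t A[v_t][v_{t+1}]. For example, for (i, j) = (0, 1) we minimise over 4 possible intermediate vertex sequences; the minimum is 16, attained along the walk 0 → 0 → 0 → 1.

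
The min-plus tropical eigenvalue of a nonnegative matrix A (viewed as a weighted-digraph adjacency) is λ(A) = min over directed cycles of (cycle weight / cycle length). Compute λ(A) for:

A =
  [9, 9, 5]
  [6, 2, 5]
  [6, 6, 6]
λ(A) = 2

Enumerate directed cycles and compute their means (weight / length). Sample:
  cycle 0 → 0: weight = 9, length = 1, mean = 9/1 ≈ 9.000
  cycle 1 → 1: weight = 2, length = 1, mean = 2/1 ≈ 2.000
  cycle 2 → 2: weight = 6, length = 1, mean = 6/1 ≈ 6.000
  cycle 0 → 1 → 0: weight = 15, length = 2, mean = 15/2 ≈ 7.500
  cycle 0 → 2 → 0: weight = 11, length = 2, mean = 11/2 ≈ 5.500
  cycle 1 → 0 → 1: weight = 15, length = 2, mean = 15/2 ≈ 7.500
Minimum mean = 2.000, attained e.g. along the cycle 1 → 1 with weight 2 and length 1. So λ(A) = 2/1 = 2.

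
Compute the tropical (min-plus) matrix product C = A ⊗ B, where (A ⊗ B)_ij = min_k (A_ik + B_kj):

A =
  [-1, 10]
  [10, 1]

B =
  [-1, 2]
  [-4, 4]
A ⊗ B =
  [-2, 1]
  [-3, 5]

Apply the min-plus product entry-by-entry:
  C[0][0] = min over k of (A[0][0] + B[0][0] = -1 + -1 = -2, A[0][1] + B[1][0] = 10 + -4 = 6) = -2 (attained at k = 0)
  C[0][1] = min over k of (A[0][0] + B[0][1] = -1 + 2 = 1, A[0][1] + B[1][1] = 10 + 4 = 14) = 1 (attained at k = 0)
  C[1][0] = min over k of (A[1][0] + B[0][0] = 10 + -1 = 9, A[1][1] + B[1][0] = 1 + -4 = -3) = -3 (attained at k = 1)
  C[1][1] = min over k of (A[1][0] + B[0][1] = 10 + 2 = 12, A[1][1] + B[1][1] = 1 + 4 = 5) = 5 (attained at k = 1)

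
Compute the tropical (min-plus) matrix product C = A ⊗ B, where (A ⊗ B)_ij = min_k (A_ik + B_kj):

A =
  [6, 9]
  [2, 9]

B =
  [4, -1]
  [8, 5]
A ⊗ B =
  [10, 5]
  [6, 1]

Apply the min-plus product entry-by-entry:
  C[0][0] = min over k of (A[0][0] + B[0][0] = 6 + 4 = 10, A[0][1] + B[1][0] = 9 + 8 = 17) = 10 (attained at k = 0)
  C[0][1] = min over k of (A[0][0] + B[0][1] = 6 + -1 = 5, A[0][1] + B[1][1] = 9 + 5 = 14) = 5 (attained at k = 0)
  C[1][0] = min over k of (A[1][0] + B[0][0] = 2 + 4 = 6, A[1][1] + B[1][0] = 9 + 8 = 17) = 6 (attained at k = 0)
  C[1][1] = min over k of (A[1][0] + B[0][1] = 2 + -1 = 1, A[1][1] + B[1][1] = 9 + 5 = 14) = 1 (attained at k = 0)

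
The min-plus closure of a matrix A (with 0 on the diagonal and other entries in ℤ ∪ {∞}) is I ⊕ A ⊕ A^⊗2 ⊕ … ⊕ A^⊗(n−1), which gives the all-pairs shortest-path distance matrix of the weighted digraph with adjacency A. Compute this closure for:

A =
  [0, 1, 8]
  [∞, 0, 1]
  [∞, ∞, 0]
Closure =
  [0, 1, 2]
  [∞, 0, 1]
  [∞, ∞, 0]

This is the Floyd-Warshall all-pairs shortest-path computation. For each intermediate vertex k = 0, 1, …, 2, update dist[i][j] ← min(dist[i][j], dist[i][k] + dist[k][j]). The final matrix gives, for each (i, j), the minimum total weight of any directed path from i to j (possibly empty when i = j).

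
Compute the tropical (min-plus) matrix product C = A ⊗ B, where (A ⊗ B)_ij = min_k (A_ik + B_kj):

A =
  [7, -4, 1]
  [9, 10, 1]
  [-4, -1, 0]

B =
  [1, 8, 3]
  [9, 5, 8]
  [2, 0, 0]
A ⊗ B =
  [3, 1, 1]
  [3, 1, 1]
  [-3, 0, -1]

Apply the min-plus product entry-by-entry:
  C[0][0] = min over k of (A[0][0] + B[0][0] = 7 + 1 = 8, A[0][1] + B[1][0] = -4 + 9 = 5, A[0][2] + B[2][0] = 1 + 2 = 3) = 3 (attained at k = 2)
  C[0][1] = min over k of (A[0][0] + B[0][1] = 7 + 8 = 15, A[0][1] + B[1][1] = -4 + 5 = 1, A[0][2] + B[2][1] = 1 + 0 = 1) = 1 (attained at k = 1)
  C[0][2] = min over k of (A[0][0] + B[0][2] = 7 + 3 = 10, A[0][1] + B[1][2] = -4 + 8 = 4, A[0][2] + B[2][2] = 1 + 0 = 1) = 1 (attained at k = 2)
  C[1][0] = min over k of (A[1][0] + B[0][0] = 9 + 1 = 10, A[1][1] + B[1][0] = 10 + 9 = 19, A[1][2] + B[2][0] = 1 + 2 = 3) = 3 (attained at k = 2)
  C[1][1] = min over k of (A[1][0] + B[0][1] = 9 + 8 = 17, A[1][1] + B[1][1] = 10 + 5 = 15, A[1][2] + B[2][1] = 1 + 0 = 1) = 1 (attained at k = 2)
  C[1][2] = min over k of (A[1][0] + B[0][2] = 9 + 3 = 12, A[1][1] + B[1][2] = 10 + 8 = 18, A[1][2] + B[2][2] = 1 + 0 = 1) = 1 (attained at k = 2)
  C[2][0] = min over k of (A[2][0] + B[0][0] = -4 + 1 = -3, A[2][1] + B[1][0] = -1 + 9 = 8, A[2][2] + B[2][0] = 0 + 2 = 2) = -3 (attained at k = 0)
  C[2][1] = min over k of (A[2][0] + B[0][1] = -4 + 8 = 4, A[2][1] + B[1][1] = -1 + 5 = 4, A[2][2] + B[2][1] = 0 + 0 = 0) = 0 (attained at k = 2)
  C[2][2] = min over k of (A[2][0] + B[0][2] = -4 + 3 = -1, A[2][1] + B[1][2] = -1 + 8 = 7, A[2][2] + B[2][2] = 0 + 0 = 0) = -1 (attained at k = 0)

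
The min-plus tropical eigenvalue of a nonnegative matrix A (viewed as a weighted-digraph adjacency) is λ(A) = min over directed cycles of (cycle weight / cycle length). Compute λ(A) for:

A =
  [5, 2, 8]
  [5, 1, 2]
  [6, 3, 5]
λ(A) = 1

Enumerate directed cycles and compute their means (weight / length). Sample:
  cycle 0 → 0: weight = 5, length = 1, mean = 5/1 ≈ 5.000
  cycle 1 → 1: weight = 1, length = 1, mean = 1/1 ≈ 1.000
  cycle 2 → 2: weight = 5, length = 1, mean = 5/1 ≈ 5.000
  cycle 0 → 1 → 0: weight = 7, length = 2, mean = 7/2 ≈ 3.500
  cycle 0 → 2 → 0: weight = 14, length = 2, mean = 14/2 ≈ 7.000
  cycle 1 → 0 → 1: weight = 7, length = 2, mean = 7/2 ≈ 3.500
Minimum mean = 1.000, attained e.g. along the cycle 1 → 1 with weight 1 and length 1. So λ(A) = 1/1 = 1.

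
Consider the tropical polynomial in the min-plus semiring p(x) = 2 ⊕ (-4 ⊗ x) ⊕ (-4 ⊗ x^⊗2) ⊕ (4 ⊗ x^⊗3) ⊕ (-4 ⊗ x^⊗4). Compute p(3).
p(3) = -1

A tropical monomial a ⊗ x^⊗i evaluates to a + i · x. Evaluating each term at x = 3:
  Term 0 contributes 2 + 0 · 3 = 2
  Term 1 contributes -4 + 1 · 3 = -1
  Term 2 contributes -4 + 2 · 3 = 2
  Term 3 contributes 4 + 3 · 3 = 13
  Term 4 contributes -4 + 4 · 3 = 8
p(3) = ⊕ of these = min[2, -1, 2, 13, 8] = -1.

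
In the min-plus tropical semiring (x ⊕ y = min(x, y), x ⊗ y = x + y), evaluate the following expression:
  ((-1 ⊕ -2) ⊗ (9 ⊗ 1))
((-1 ⊕ -2) ⊗ (9 ⊗ 1)) = 8

Expand innermost to outermost. Recall ⊕ takes the minimum of its arguments and ⊗ takes their sum. Working out the expression ((-1 ⊕ -2) ⊗ (9 ⊗ 1)) gives 8.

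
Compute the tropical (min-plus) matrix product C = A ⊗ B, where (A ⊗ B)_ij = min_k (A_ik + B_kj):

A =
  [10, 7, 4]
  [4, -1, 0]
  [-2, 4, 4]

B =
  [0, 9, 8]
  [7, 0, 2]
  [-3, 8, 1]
A ⊗ B =
  [1, 7, 5]
  [-3, -1, 1]
  [-2, 4, 5]

Apply the min-plus product entry-by-entry:
  C[0][0] = min over k of (A[0][0] + B[0][0] = 10 + 0 = 10, A[0][1] + B[1][0] = 7 + 7 = 14, A[0][2] + B[2][0] = 4 + -3 = 1) = 1 (attained at k = 2)
  C[0][1] = min over k of (A[0][0] + B[0][1] = 10 + 9 = 19, A[0][1] + B[1][1] = 7 + 0 = 7, A[0][2] + B[2][1] = 4 + 8 = 12) = 7 (attained at k = 1)
  C[0][2] = min over k of (A[0][0] + B[0][2] = 10 + 8 = 18, A[0][1] + B[1][2] = 7 + 2 = 9, A[0][2] + B[2][2] = 4 + 1 = 5) = 5 (attained at k = 2)
  C[1][0] = min over k of (A[1][0] + B[0][0] = 4 + 0 = 4, A[1][1] + B[1][0] = -1 + 7 = 6, A[1][2] + B[2][0] = 0 + -3 = -3) = -3 (attained at k = 2)
  C[1][1] = min over k of (A[1][0] + B[0][1] = 4 + 9 = 13, A[1][1] + B[1][1] = -1 + 0 = -1, A[1][2] + B[2][1] = 0 + 8 = 8) = -1 (attained at k = 1)
  C[1][2] = min over k of (A[1][0] + B[0][2] = 4 + 8 = 12, A[1][1] + B[1][2] = -1 + 2 = 1, A[1][2] + B[2][2] = 0 + 1 = 1) = 1 (attained at k = 1)
  C[2][0] = min over k of (A[2][0] + B[0][0] = -2 + 0 = -2, A[2][1] + B[1][0] = 4 + 7 = 11, A[2][2] + B[2][0] = 4 + -3 = 1) = -2 (attained at k = 0)
  C[2][1] = min over k of (A[2][0] + B[0][1] = -2 + 9 = 7, A[2][1] + B[1][1] = 4 + 0 = 4, A[2][2] + B[2][1] = 4 + 8 = 12) = 4 (attained at k = 1)
  C[2][2] = min over k of (A[2][0] + B[0][2] = -2 + 8 = 6, A[2][1] + B[1][2] = 4 + 2 = 6, A[2][2] + B[2][2] = 4 + 1 = 5) = 5 (attained at k = 2)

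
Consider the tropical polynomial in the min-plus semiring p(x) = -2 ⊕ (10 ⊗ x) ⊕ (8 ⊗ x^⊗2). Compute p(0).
p(0) = -2

A tropical monomial a ⊗ x^⊗i evaluates to a + i · x. Evaluating each term at x = 0:
  Term 0 contributes -2 + 0 · 0 = -2
  Term 1 contributes 10 + 1 · 0 = 10
  Term 2 contributes 8 + 2 · 0 = 8
p(0) = ⊕ of these = min[-2, 10, 8] = -2.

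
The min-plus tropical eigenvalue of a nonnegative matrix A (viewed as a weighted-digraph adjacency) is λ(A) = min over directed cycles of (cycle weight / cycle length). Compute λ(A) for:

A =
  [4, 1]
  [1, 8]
λ(A) = 1

Enumerate directed cycles and compute their means (weight / length). Sample:
  cycle 0 → 0: weight = 4, length = 1, mean = 4/1 ≈ 4.000
  cycle 1 → 1: weight = 8, length = 1, mean = 8/1 ≈ 8.000
  cycle 0 → 1 → 0: weight = 2, length = 2, mean = 2/2 ≈ 1.000
  cycle 1 → 0 → 1: weight = 2, length = 2, mean = 2/2 ≈ 1.000
Minimum mean = 1.000, attained e.g. along the cycle 0 → 1 → 0 with weight 2 and length 2. So λ(A) = 2/2 = 1.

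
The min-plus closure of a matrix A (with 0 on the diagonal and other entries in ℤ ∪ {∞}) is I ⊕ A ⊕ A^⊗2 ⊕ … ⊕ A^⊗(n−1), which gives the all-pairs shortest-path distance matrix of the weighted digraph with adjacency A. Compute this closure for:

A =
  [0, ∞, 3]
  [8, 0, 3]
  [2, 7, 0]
Closure =
  [0, 10, 3]
  [5, 0, 3]
  [2, 7, 0]

This is the Floyd-Warshall all-pairs shortest-path computation. For each intermediate vertex k = 0, 1, …, 2, update dist[i][j] ← min(dist[i][j], dist[i][k] + dist[k][j]). The final matrix gives, for each (i, j), the minimum total weight of any directed path from i to j (possibly empty when i = j).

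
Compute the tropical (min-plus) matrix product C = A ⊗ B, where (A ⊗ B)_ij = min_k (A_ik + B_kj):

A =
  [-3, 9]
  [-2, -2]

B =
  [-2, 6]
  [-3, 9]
A ⊗ B =
  [-5, 3]
  [-5, 4]

Apply the min-plus product entry-by-entry:
  C[0][0] = min over k of (A[0][0] + B[0][0] = -3 + -2 = -5, A[0][1] + B[1][0] = 9 + -3 = 6) = -5 (attained at k = 0)
  C[0][1] = min over k of (A[0][0] + B[0][1] = -3 + 6 = 3, A[0][1] + B[1][1] = 9 + 9 = 18) = 3 (attained at k = 0)
  C[1][0] = min over k of (A[1][0] + B[0][0] = -2 + -2 = -4, A[1][1] + B[1][0] = -2 + -3 = -5) = -5 (attained at k = 1)
  C[1][1] = min over k of (A[1][0] + B[0][1] = -2 + 6 = 4, A[1][1] + B[1][1] = -2 + 9 = 7) = 4 (attained at k = 0)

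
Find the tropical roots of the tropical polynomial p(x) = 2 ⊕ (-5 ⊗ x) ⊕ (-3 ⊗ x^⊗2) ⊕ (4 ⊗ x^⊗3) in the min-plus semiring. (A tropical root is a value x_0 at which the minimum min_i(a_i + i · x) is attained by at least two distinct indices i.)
Roots: {-7, -2, 7}

Each tropical root is a break point of the lower envelope of the lines y = a_i + i · x (there are 4 lines, with slopes 0, 1, ..., 3). Only the lines that attain the minimum somewhere contribute to roots; other lines are dominated. Here the surviving (envelope) indices are i = 3, i = 2, i = 1, i = 0.
Intersections between consecutive envelope lines give the roots: for adjacent envelope indices i < j the intersection is x = (a_i − a_j) / (j − i). Reading off the sorted break points: {-7, -2, 7}.
Verification: at each break x_0, at least two indices attain the minimum of min_i(a_i + i · x_0).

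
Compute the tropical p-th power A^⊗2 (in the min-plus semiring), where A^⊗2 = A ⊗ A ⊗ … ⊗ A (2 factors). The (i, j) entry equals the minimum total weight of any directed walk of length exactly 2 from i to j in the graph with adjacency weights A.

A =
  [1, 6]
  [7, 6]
A^⊗2 =
  [2, 7]
  [8, 12]

Each entry (A^⊗2)_ij equals the minimum over all length-2 walks i = v_0 → v_1 → … → v_2 = j of Σ_t A[v_t][v_{t+1}]. For example, for (i, j) = (0, 1) we minimise over 2 possible intermediate vertex sequences; the minimum is 7, attained along the walk 0 → 0 → 1.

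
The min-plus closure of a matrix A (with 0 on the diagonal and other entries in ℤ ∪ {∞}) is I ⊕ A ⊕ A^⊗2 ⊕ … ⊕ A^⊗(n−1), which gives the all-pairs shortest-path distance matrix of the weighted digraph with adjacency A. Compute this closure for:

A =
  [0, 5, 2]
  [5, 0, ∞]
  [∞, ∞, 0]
Closure =
  [0, 5, 2]
  [5, 0, 7]
  [∞, ∞, 0]

This is the Floyd-Warshall all-pairs shortest-path computation. For each intermediate vertex k = 0, 1, …, 2, update dist[i][j] ← min(dist[i][j], dist[i][k] + dist[k][j]). The final matrix gives, for each (i, j), the minimum total weight of any directed path from i to j (possibly empty when i = j).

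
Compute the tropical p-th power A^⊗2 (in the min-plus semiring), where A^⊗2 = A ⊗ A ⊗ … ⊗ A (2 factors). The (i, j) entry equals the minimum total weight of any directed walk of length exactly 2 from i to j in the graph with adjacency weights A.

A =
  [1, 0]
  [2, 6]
A^⊗2 =
  [2, 1]
  [3, 2]

Each entry (A^⊗2)_ij equals the minimum over all length-2 walks i = v_0 → v_1 → … → v_2 = j of Σ_t A[v_t][v_{t+1}]. For example, for (i, j) = (0, 1) we minimise over 2 possible intermediate vertex sequences; the minimum is 1, attained along the walk 0 → 0 → 1.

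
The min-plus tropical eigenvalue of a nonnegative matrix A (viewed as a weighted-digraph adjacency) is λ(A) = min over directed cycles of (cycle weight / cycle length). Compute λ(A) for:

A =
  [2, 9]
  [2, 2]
λ(A) = 2

Enumerate directed cycles and compute their means (weight / length). Sample:
  cycle 0 → 0: weight = 2, length = 1, mean = 2/1 ≈ 2.000
  cycle 1 → 1: weight = 2, length = 1, mean = 2/1 ≈ 2.000
  cycle 0 → 1 → 0: weight = 11, length = 2, mean = 11/2 ≈ 5.500
  cycle 1 → 0 → 1: weight = 11, length = 2, mean = 11/2 ≈ 5.500
Minimum mean = 2.000, attained e.g. along the cycle 0 → 0 with weight 2 and length 1. So λ(A) = 2/1 = 2.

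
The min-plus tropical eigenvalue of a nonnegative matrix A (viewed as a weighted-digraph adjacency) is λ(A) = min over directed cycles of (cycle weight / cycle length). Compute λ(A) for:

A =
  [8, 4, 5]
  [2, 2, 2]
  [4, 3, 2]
λ(A) = 2

Enumerate directed cycles and compute their means (weight / length). Sample:
  cycle 0 → 0: weight = 8, length = 1, mean = 8/1 ≈ 8.000
  cycle 1 → 1: weight = 2, length = 1, mean = 2/1 ≈ 2.000
  cycle 2 → 2: weight = 2, length = 1, mean = 2/1 ≈ 2.000
  cycle 0 → 1 → 0: weight = 6, length = 2, mean = 6/2 ≈ 3.000
  cycle 0 → 2 → 0: weight = 9, length = 2, mean = 9/2 ≈ 4.500
  cycle 1 → 0 → 1: weight = 6, length = 2, mean = 6/2 ≈ 3.000
Minimum mean = 2.000, attained e.g. along the cycle 1 → 1 with weight 2 and length 1. So λ(A) = 2/1 = 2.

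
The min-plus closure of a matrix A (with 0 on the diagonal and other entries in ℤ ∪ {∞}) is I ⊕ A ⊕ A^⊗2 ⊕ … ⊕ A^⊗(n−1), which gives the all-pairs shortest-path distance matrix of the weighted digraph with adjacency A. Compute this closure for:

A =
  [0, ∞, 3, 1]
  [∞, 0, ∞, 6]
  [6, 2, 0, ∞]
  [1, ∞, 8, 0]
Closure =
  [0, 5, 3, 1]
  [7, 0, 10, 6]
  [6, 2, 0, 7]
  [1, 6, 4, 0]

This is the Floyd-Warshall all-pairs shortest-path computation. For each intermediate vertex k = 0, 1, …, 3, update dist[i][j] ← min(dist[i][j], dist[i][k] + dist[k][j]). The final matrix gives, for each (i, j), the minimum total weight of any directed path from i to j (possibly empty when i = j).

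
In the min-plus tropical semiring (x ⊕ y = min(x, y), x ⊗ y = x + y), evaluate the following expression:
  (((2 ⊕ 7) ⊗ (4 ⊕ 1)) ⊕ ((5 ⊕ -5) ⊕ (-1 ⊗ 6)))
(((2 ⊕ 7) ⊗ (4 ⊕ 1)) ⊕ ((5 ⊕ -5) ⊕ (-1 ⊗ 6))) = -5

Expand innermost to outermost. Recall ⊕ takes the minimum of its arguments and ⊗ takes their sum. Working out the expression (((2 ⊕ 7) ⊗ (4 ⊕ 1)) ⊕ ((5 ⊕ -5) ⊕ (-1 ⊗ 6))) gives -5.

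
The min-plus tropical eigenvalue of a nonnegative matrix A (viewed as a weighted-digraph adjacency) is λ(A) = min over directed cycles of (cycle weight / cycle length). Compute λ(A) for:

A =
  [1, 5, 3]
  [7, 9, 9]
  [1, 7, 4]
λ(A) = 1

Enumerate directed cycles and compute their means (weight / length). Sample:
  cycle 0 → 0: weight = 1, length = 1, mean = 1/1 ≈ 1.000
  cycle 1 → 1: weight = 9, length = 1, mean = 9/1 ≈ 9.000
  cycle 2 → 2: weight = 4, length = 1, mean = 4/1 ≈ 4.000
  cycle 0 → 1 → 0: weight = 12, length = 2, mean = 12/2 ≈ 6.000
  cycle 0 → 2 → 0: weight = 4, length = 2, mean = 4/2 ≈ 2.000
  cycle 1 → 0 → 1: weight = 12, length = 2, mean = 12/2 ≈ 6.000
Minimum mean = 1.000, attained e.g. along the cycle 0 → 0 with weight 1 and length 1. So λ(A) = 1/1 = 1.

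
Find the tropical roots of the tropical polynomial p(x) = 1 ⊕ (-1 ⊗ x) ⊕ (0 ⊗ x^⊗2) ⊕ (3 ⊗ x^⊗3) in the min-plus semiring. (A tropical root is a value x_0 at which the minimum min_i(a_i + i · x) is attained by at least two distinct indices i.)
Roots: {-3, -1, 2}

Each tropical root is a break point of the lower envelope of the lines y = a_i + i · x (there are 4 lines, with slopes 0, 1, ..., 3). Only the lines that attain the minimum somewhere contribute to roots; other lines are dominated. Here the surviving (envelope) indices are i = 3, i = 2, i = 1, i = 0.
Intersections between consecutive envelope lines give the roots: for adjacent envelope indices i < j the intersection is x = (a_i − a_j) / (j − i). Reading off the sorted break points: {-3, -1, 2}.
Verification: at each break x_0, at least two indices attain the minimum of min_i(a_i + i · x_0).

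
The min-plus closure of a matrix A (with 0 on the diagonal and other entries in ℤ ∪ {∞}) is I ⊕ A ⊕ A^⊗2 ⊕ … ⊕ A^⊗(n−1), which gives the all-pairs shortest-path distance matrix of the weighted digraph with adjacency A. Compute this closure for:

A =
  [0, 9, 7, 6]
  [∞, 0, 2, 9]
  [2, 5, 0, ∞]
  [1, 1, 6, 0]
Closure =
  [0, 7, 7, 6]
  [4, 0, 2, 9]
  [2, 5, 0, 8]
  [1, 1, 3, 0]

This is the Floyd-Warshall all-pairs shortest-path computation. For each intermediate vertex k = 0, 1, …, 3, update dist[i][j] ← min(dist[i][j], dist[i][k] + dist[k][j]). The final matrix gives, for each (i, j), the minimum total weight of any directed path from i to j (possibly empty when i = j).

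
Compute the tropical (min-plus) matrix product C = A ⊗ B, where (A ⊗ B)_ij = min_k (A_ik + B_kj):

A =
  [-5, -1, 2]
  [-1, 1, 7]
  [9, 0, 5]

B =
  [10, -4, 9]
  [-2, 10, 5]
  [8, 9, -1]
A ⊗ B =
  [-3, -9, 1]
  [-1, -5, 6]
  [-2, 5, 4]

Apply the min-plus product entry-by-entry:
  C[0][0] = min over k of (A[0][0] + B[0][0] = -5 + 10 = 5, A[0][1] + B[1][0] = -1 + -2 = -3, A[0][2] + B[2][0] = 2 + 8 = 10) = -3 (attained at k = 1)
  C[0][1] = min over k of (A[0][0] + B[0][1] = -5 + -4 = -9, A[0][1] + B[1][1] = -1 + 10 = 9, A[0][2] + B[2][1] = 2 + 9 = 11) = -9 (attained at k = 0)
  C[0][2] = min over k of (A[0][0] + B[0][2] = -5 + 9 = 4, A[0][1] + B[1][2] = -1 + 5 = 4, A[0][2] + B[2][2] = 2 + -1 = 1) = 1 (attained at k = 2)
  C[1][0] = min over k of (A[1][0] + B[0][0] = -1 + 10 = 9, A[1][1] + B[1][0] = 1 + -2 = -1, A[1][2] + B[2][0] = 7 + 8 = 15) = -1 (attained at k = 1)
  C[1][1] = min over k of (A[1][0] + B[0][1] = -1 + -4 = -5, A[1][1] + B[1][1] = 1 + 10 = 11, A[1][2] + B[2][1] = 7 + 9 = 16) = -5 (attained at k = 0)
  C[1][2] = min over k of (A[1][0] + B[0][2] = -1 + 9 = 8, A[1][1] + B[1][2] = 1 + 5 = 6, A[1][2] + B[2][2] = 7 + -1 = 6) = 6 (attained at k = 1)
  C[2][0] = min over k of (A[2][0] + B[0][0] = 9 + 10 = 19, A[2][1] + B[1][0] = 0 + -2 = -2, A[2][2] + B[2][0] = 5 + 8 = 13) = -2 (attained at k = 1)
  C[2][1] = min over k of (A[2][0] + B[0][1] = 9 + -4 = 5, A[2][1] + B[1][1] = 0 + 10 = 10, A[2][2] + B[2][1] = 5 + 9 = 14) = 5 (attained at k = 0)
  C[2][2] = min over k of (A[2][0] + B[0][2] = 9 + 9 = 18, A[2][1] + B[1][2] = 0 + 5 = 5, A[2][2] + B[2][2] = 5 + -1 = 4) = 4 (attained at k = 2)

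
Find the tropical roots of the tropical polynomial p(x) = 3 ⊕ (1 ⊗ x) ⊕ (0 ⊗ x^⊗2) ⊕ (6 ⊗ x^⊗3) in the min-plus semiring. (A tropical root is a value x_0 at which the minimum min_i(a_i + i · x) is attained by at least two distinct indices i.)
Roots: {-6, 1, 2}

Each tropical root is a break point of the lower envelope of the lines y = a_i + i · x (there are 4 lines, with slopes 0, 1, ..., 3). Only the lines that attain the minimum somewhere contribute to roots; other lines are dominated. Here the surviving (envelope) indices are i = 3, i = 2, i = 1, i = 0.
Intersections between consecutive envelope lines give the roots: for adjacent envelope indices i < j the intersection is x = (a_i − a_j) / (j − i). Reading off the sorted break points: {-6, 1, 2}.
Verification: at each break x_0, at least two indices attain the minimum of min_i(a_i + i · x_0).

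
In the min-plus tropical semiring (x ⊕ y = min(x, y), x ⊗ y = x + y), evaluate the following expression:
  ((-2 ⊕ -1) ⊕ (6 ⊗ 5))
((-2 ⊕ -1) ⊕ (6 ⊗ 5)) = -2

Expand innermost to outermost. Recall ⊕ takes the minimum of its arguments and ⊗ takes their sum. Working out the expression ((-2 ⊕ -1) ⊕ (6 ⊗ 5)) gives -2.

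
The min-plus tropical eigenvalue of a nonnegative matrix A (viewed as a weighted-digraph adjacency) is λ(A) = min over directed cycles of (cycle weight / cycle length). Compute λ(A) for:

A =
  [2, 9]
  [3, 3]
λ(A) = 2

Enumerate directed cycles and compute their means (weight / length). Sample:
  cycle 0 → 0: weight = 2, length = 1, mean = 2/1 ≈ 2.000
  cycle 1 → 1: weight = 3, length = 1, mean = 3/1 ≈ 3.000
  cycle 0 → 1 → 0: weight = 12, length = 2, mean = 12/2 ≈ 6.000
  cycle 1 → 0 → 1: weight = 12, length = 2, mean = 12/2 ≈ 6.000
Minimum mean = 2.000, attained e.g. along the cycle 0 → 0 with weight 2 and length 1. So λ(A) = 2/1 = 2.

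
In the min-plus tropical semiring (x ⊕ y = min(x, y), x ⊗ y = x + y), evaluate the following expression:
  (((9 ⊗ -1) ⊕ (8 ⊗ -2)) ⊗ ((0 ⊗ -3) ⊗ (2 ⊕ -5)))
(((9 ⊗ -1) ⊕ (8 ⊗ -2)) ⊗ ((0 ⊗ -3) ⊗ (2 ⊕ -5))) = -2

Expand innermost to outermost. Recall ⊕ takes the minimum of its arguments and ⊗ takes their sum. Working out the expression (((9 ⊗ -1) ⊕ (8 ⊗ -2)) ⊗ ((0 ⊗ -3) ⊗ (2 ⊕ -5))) gives -2.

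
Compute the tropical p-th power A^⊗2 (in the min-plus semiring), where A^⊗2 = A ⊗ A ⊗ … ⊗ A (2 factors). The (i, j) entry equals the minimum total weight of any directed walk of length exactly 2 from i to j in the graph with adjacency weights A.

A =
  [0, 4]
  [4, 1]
A^⊗2 =
  [0, 4]
  [4, 2]

Each entry (A^⊗2)_ij equals the minimum over all length-2 walks i = v_0 → v_1 → … → v_2 = j of Σ_t A[v_t][v_{t+1}]. For example, for (i, j) = (0, 1) we minimise over 2 possible intermediate vertex sequences; the minimum is 4, attained along the walk 0 → 0 → 1.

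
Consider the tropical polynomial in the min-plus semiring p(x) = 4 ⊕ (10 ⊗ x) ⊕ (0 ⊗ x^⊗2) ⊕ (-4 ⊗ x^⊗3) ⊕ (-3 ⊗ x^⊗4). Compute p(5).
p(5) = 4

A tropical monomial a ⊗ x^⊗i evaluates to a + i · x. Evaluating each term at x = 5:
  Term 0 contributes 4 + 0 · 5 = 4
  Term 1 contributes 10 + 1 · 5 = 15
  Term 2 contributes 0 + 2 · 5 = 10
  Term 3 contributes -4 + 3 · 5 = 11
  Term 4 contributes -3 + 4 · 5 = 17
p(5) = ⊕ of these = min[4, 15, 10, 11, 17] = 4.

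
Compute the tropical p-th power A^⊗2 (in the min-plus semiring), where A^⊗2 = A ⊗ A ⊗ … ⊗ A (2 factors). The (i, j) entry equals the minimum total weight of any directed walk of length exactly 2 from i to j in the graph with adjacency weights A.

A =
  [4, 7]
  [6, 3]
A^⊗2 =
  [8, 10]
  [9, 6]

Each entry (A^⊗2)_ij equals the minimum over all length-2 walks i = v_0 → v_1 → … → v_2 = j of Σ_t A[v_t][v_{t+1}]. For example, for (i, j) = (0, 1) we minimise over 2 possible intermediate vertex sequences; the minimum is 10, attained along the walk 0 → 1 → 1.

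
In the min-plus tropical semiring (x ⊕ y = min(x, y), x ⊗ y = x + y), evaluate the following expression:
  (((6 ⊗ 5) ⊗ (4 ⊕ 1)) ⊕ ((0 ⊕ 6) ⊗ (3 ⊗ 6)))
(((6 ⊗ 5) ⊗ (4 ⊕ 1)) ⊕ ((0 ⊕ 6) ⊗ (3 ⊗ 6))) = 9

Expand innermost to outermost. Recall ⊕ takes the minimum of its arguments and ⊗ takes their sum. Working out the expression (((6 ⊗ 5) ⊗ (4 ⊕ 1)) ⊕ ((0 ⊕ 6) ⊗ (3 ⊗ 6))) gives 9.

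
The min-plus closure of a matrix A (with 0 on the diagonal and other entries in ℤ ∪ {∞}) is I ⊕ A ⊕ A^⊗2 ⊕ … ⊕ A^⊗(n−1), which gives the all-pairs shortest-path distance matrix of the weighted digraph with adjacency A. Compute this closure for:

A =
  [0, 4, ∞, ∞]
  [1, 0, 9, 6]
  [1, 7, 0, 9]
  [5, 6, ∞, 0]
Closure =
  [0, 4, 13, 10]
  [1, 0, 9, 6]
  [1, 5, 0, 9]
  [5, 6, 15, 0]

This is the Floyd-Warshall all-pairs shortest-path computation. For each intermediate vertex k = 0, 1, …, 3, update dist[i][j] ← min(dist[i][j], dist[i][k] + dist[k][j]). The final matrix gives, for each (i, j), the minimum total weight of any directed path from i to j (possibly empty when i = j).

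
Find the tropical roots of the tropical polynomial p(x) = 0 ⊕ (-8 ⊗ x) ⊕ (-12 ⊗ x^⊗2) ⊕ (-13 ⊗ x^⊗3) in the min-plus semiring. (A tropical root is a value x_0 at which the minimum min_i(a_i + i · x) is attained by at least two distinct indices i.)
Roots: {1, 4, 8}

Each tropical root is a break point of the lower envelope of the lines y = a_i + i · x (there are 4 lines, with slopes 0, 1, ..., 3). Only the lines that attain the minimum somewhere contribute to roots; other lines are dominated. Here the surviving (envelope) indices are i = 3, i = 2, i = 1, i = 0.
Intersections between consecutive envelope lines give the roots: for adjacent envelope indices i < j the intersection is x = (a_i − a_j) / (j − i). Reading off the sorted break points: {1, 4, 8}.
Verification: at each break x_0, at least two indices attain the minimum of min_i(a_i + i · x_0).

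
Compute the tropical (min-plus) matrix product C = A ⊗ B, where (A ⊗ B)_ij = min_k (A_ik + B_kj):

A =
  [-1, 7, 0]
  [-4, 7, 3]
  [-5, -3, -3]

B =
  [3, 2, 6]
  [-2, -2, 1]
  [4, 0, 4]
A ⊗ B =
  [2, 0, 4]
  [-1, -2, 2]
  [-5, -5, -2]

Apply the min-plus product entry-by-entry:
  C[0][0] = min over k of (A[0][0] + B[0][0] = -1 + 3 = 2, A[0][1] + B[1][0] = 7 + -2 = 5, A[0][2] + B[2][0] = 0 + 4 = 4) = 2 (attained at k = 0)
  C[0][1] = min over k of (A[0][0] + B[0][1] = -1 + 2 = 1, A[0][1] + B[1][1] = 7 + -2 = 5, A[0][2] + B[2][1] = 0 + 0 = 0) = 0 (attained at k = 2)
  C[0][2] = min over k of (A[0][0] + B[0][2] = -1 + 6 = 5, A[0][1] + B[1][2] = 7 + 1 = 8, A[0][2] + B[2][2] = 0 + 4 = 4) = 4 (attained at k = 2)
  C[1][0] = min over k of (A[1][0] + B[0][0] = -4 + 3 = -1, A[1][1] + B[1][0] = 7 + -2 = 5, A[1][2] + B[2][0] = 3 + 4 = 7) = -1 (attained at k = 0)
  C[1][1] = min over k of (A[1][0] + B[0][1] = -4 + 2 = -2, A[1][1] + B[1][1] = 7 + -2 = 5, A[1][2] + B[2][1] = 3 + 0 = 3) = -2 (attained at k = 0)
  C[1][2] = min over k of (A[1][0] + B[0][2] = -4 + 6 = 2, A[1][1] + B[1][2] = 7 + 1 = 8, A[1][2] + B[2][2] = 3 + 4 = 7) = 2 (attained at k = 0)
  C[2][0] = min over k of (A[2][0] + B[0][0] = -5 + 3 = -2, A[2][1] + B[1][0] = -3 + -2 = -5, A[2][2] + B[2][0] = -3 + 4 = 1) = -5 (attained at k = 1)
  C[2][1] = min over k of (A[2][0] + B[0][1] = -5 + 2 = -3, A[2][1] + B[1][1] = -3 + -2 = -5, A[2][2] + B[2][1] = -3 + 0 = -3) = -5 (attained at k = 1)
  C[2][2] = min over k of (A[2][0] + B[0][2] = -5 + 6 = 1, A[2][1] + B[1][2] = -3 + 1 = -2, A[2][2] + B[2][2] = -3 + 4 = 1) = -2 (attained at k = 1)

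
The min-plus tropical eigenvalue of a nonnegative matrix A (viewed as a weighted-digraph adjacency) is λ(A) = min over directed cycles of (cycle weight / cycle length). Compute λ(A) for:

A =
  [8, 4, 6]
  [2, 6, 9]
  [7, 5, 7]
λ(A) = 3

Enumerate directed cycles and compute their means (weight / length). Sample:
  cycle 0 → 0: weight = 8, length = 1, mean = 8/1 ≈ 8.000
  cycle 1 → 1: weight = 6, length = 1, mean = 6/1 ≈ 6.000
  cycle 2 → 2: weight = 7, length = 1, mean = 7/1 ≈ 7.000
  cycle 0 → 1 → 0: weight = 6, length = 2, mean = 6/2 ≈ 3.000
  cycle 0 → 2 → 0: weight = 13, length = 2, mean = 13/2 ≈ 6.500
  cycle 1 → 0 → 1: weight = 6, length = 2, mean = 6/2 ≈ 3.000
Minimum mean = 3.000, attained e.g. along the cycle 0 → 1 → 0 with weight 6 and length 2. So λ(A) = 6/2 = 3.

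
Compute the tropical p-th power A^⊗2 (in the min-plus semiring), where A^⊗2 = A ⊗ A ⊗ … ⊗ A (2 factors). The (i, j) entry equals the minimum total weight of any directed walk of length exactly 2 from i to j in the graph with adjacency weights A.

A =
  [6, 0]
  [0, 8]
A^⊗2 =
  [0, 6]
  [6, 0]

Each entry (A^⊗2)_ij equals the minimum over all length-2 walks i = v_0 → v_1 → … → v_2 = j of Σ_t A[v_t][v_{t+1}]. For example, for (i, j) = (0, 1) we minimise over 2 possible intermediate vertex sequences; the minimum is 6, attained along the walk 0 → 0 → 1.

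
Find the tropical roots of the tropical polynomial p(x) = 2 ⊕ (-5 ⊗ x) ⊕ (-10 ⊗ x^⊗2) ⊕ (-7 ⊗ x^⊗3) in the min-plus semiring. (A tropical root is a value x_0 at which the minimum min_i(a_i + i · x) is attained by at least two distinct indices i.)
Roots: {-3, 5, 7}

Each tropical root is a break point of the lower envelope of the lines y = a_i + i · x (there are 4 lines, with slopes 0, 1, ..., 3). Only the lines that attain the minimum somewhere contribute to roots; other lines are dominated. Here the surviving (envelope) indices are i = 3, i = 2, i = 1, i = 0.
Intersections between consecutive envelope lines give the roots: for adjacent envelope indices i < j the intersection is x = (a_i − a_j) / (j − i). Reading off the sorted break points: {-3, 5, 7}.
Verification: at each break x_0, at least two indices attain the minimum of min_i(a_i + i · x_0).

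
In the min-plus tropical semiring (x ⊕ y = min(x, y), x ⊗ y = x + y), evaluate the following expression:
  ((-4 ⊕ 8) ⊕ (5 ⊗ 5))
((-4 ⊕ 8) ⊕ (5 ⊗ 5)) = -4

Expand innermost to outermost. Recall ⊕ takes the minimum of its arguments and ⊗ takes their sum. Working out the expression ((-4 ⊕ 8) ⊕ (5 ⊗ 5)) gives -4.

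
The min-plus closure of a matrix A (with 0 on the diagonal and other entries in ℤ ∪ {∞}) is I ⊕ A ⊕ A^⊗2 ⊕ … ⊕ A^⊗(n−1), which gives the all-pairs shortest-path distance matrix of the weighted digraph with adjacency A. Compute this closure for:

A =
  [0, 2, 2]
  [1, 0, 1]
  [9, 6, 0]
Closure =
  [0, 2, 2]
  [1, 0, 1]
  [7, 6, 0]

This is the Floyd-Warshall all-pairs shortest-path computation. For each intermediate vertex k = 0, 1, …, 2, update dist[i][j] ← min(dist[i][j], dist[i][k] + dist[k][j]). The final matrix gives, for each (i, j), the minimum total weight of any directed path from i to j (possibly empty when i = j).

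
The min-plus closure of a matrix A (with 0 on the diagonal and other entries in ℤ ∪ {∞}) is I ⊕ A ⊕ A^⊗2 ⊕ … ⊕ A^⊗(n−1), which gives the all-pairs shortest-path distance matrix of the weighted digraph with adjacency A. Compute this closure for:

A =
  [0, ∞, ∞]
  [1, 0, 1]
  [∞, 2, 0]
Closure =
  [0, ∞, ∞]
  [1, 0, 1]
  [3, 2, 0]

This is the Floyd-Warshall all-pairs shortest-path computation. For each intermediate vertex k = 0, 1, …, 2, update dist[i][j] ← min(dist[i][j], dist[i][k] + dist[k][j]). The final matrix gives, for each (i, j), the minimum total weight of any directed path from i to j (possibly empty when i = j).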